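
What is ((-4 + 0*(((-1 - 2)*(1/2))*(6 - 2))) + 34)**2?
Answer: 900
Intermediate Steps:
((-4 + 0*(((-1 - 2)*(1/2))*(6 - 2))) + 34)**2 = ((-4 + 0*(-3/2*4)) + 34)**2 = ((-4 + 0*(-6)) + 34)**2 = ((-4 + 0) + 34)**2 = (-4 + 34)**2 = 30**2 = 900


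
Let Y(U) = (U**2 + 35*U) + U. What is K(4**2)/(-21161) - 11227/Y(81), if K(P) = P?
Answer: -237726179/200542797 ≈ -1.1854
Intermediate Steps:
Y(U) = U**2 + 36*U
K(4**2)/(-21161) - 11227/Y(81) = 4**2/(-21161) - 11227*1/(81*(36 + 81)) = 16*(-1/21161) - 11227/(81*117) = -16/21161 - 11227/9477 = -237726179/200542797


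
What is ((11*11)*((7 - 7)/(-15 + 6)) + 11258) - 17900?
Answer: -6642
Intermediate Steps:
((11*11)*((7 - 7)/(-15 + 6)) + 11258) - 17900 = (121*(0/(-9)) + 11258) - 17900 = (121*(0*(-⅑)) + 11258) - 17900 = (121*0 + 11258) - 17900 = (0 + 11258) - 17900 = 11258 - 17900 = -6642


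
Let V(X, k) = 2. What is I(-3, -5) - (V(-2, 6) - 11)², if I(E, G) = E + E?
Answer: -87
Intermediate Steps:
I(E, G) = 2*E
I(-3, -5) - (V(-2, 6) - 11)² = 2*(-3) - (2 - 11)² = -6 - 1*(-9)² = -6 - 1*81 = -6 - 81 = -87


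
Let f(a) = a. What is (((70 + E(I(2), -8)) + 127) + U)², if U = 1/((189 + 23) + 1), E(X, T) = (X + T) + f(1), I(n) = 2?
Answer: 1672564609/45369 ≈ 36866.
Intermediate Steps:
E(X, T) = 1 + T + X (E(X, T) = (X + T) + 1 = (T + X) + 1 = 1 + T + X)
U = 1/213 (U = 1/(212 + 1) = 1/213 ≈ 0.0046948)
(((70 + E(I(2), -8)) + 127) + U)² = (((70 + (1 - 8 + 2)) + 127) + 1/213)² = (((70 - 5) + 127) + 1/213)² = ((65 + 127) + 1/213)² = (192 + 1/213)² = (40897/213)² = 1672564609/45369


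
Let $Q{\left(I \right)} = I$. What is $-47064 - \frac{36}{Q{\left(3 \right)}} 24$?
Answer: $-47352$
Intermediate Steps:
$-47064 - \frac{36}{Q{\left(3 \right)}} 24 = -47064 - \frac{36}{3} \cdot 24 = -47064 - 36 \cdot \frac{1}{3} \cdot 24 = -47064 - 12 \cdot 24 = -47064 - 288 = -47352$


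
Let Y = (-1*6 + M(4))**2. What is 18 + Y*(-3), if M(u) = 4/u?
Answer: -57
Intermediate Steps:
Y = 25 (Y = (-1*6 + 4/4)**2 = (-6 + 4*(1/4))**2 = (-6 + 1)**2 = (-5)**2 = 25)
18 + Y*(-3) = 18 + 25*(-3) = 18 - 75 = -57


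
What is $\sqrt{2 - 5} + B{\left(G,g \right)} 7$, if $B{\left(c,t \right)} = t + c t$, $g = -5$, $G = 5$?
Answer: $-210 + i \sqrt{3} \approx -210.0 + 1.732 i$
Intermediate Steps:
$\sqrt{2 - 5} + B{\left(G,g \right)} 7 = \sqrt{2 - 5} + - 5 \left(1 + 5\right) 7 = \sqrt{-3} + \left(-5\right) 6 \cdot 7 = i \sqrt{3} - 210 = -210 + i \sqrt{3}$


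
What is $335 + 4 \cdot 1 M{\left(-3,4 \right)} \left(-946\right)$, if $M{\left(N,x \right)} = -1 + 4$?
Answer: $-11017$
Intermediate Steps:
$M{\left(N,x \right)} = 3$
$335 + 4 \cdot 1 M{\left(-3,4 \right)} \left(-946\right) = 335 + 4 \cdot 1 \cdot 3 \left(-946\right) = 335 + 4 \cdot 3 \left(-946\right) = 335 + 12 \left(-946\right) = 335 - 11352 = -11017$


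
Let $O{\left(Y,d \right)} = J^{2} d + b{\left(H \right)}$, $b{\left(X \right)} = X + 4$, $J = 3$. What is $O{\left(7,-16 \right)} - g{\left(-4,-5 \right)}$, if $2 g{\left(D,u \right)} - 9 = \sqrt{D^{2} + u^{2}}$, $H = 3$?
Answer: $- \frac{283}{2} - \frac{\sqrt{41}}{2} \approx -144.7$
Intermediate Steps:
$b{\left(X \right)} = 4 + X$
$g{\left(D,u \right)} = \frac{9}{2} + \frac{\sqrt{D^{2} + u^{2}}}{2}$
$O{\left(Y,d \right)} = 7 + 9 d$ ($O{\left(Y,d \right)} = 3^{2} d + \left(4 + 3\right) = 9 d + 7 = 7 + 9 d$)
$O{\left(7,-16 \right)} - g{\left(-4,-5 \right)} = \left(7 + 9 \left(-16\right)\right) - \left(\frac{9}{2} + \frac{\sqrt{\left(-4\right)^{2} + \left(-5\right)^{2}}}{2}\right) = \left(7 - 144\right) - \left(\frac{9}{2} + \frac{\sqrt{16 + 25}}{2}\right) = -137 - \left(\frac{9}{2} + \frac{\sqrt{41}}{2}\right) = - \frac{283}{2} - \frac{\sqrt{41}}{2}$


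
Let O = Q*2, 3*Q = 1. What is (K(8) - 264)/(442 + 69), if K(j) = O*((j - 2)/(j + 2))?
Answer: -1318/2555 ≈ -0.51585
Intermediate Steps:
Q = ⅓ (Q = (⅓)*1 = ⅓ ≈ 0.33333)
O = ⅔ (O = (⅓)*2 = ⅔ ≈ 0.66667)
K(j) = 2*(-2 + j)/(3*(2 + j)) (K(j) = 2*((j - 2)/(j + 2))/3 = 2*((-2 + j)/(2 + j))/3 = 2*(-2 + j)/(3*(2 + j)))
(K(8) - 264)/(442 + 69) = (2*(-2 + 8)/(3*(2 + 8)) - 264)/(442 + 69) = ((⅔)*6/10 - 264)/511 = ((⅔)*(⅒)*6 - 264)*(1/511) = (⅖ - 264)*(1/511) = -1318/5*1/511 = -1318/2555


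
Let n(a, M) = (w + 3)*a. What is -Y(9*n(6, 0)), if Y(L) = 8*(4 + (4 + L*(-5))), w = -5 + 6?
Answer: 8576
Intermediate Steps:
w = 1
n(a, M) = 4*a (n(a, M) = (1 + 3)*a = 4*a)
Y(L) = 64 - 40*L (Y(L) = 8*(4 + (4 - 5*L)) = 8*(8 - 5*L) = 64 - 40*L)
-Y(9*n(6, 0)) = -(64 - 360*4*6) = -(64 - 360*24) = -(64 - 40*216) = -(64 - 8640) = -1*(-8576) = 8576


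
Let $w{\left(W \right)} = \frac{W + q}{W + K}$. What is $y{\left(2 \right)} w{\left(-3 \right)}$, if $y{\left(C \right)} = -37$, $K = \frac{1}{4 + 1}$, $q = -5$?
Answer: $- \frac{740}{7} \approx -105.71$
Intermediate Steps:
$K = \frac{1}{5} \approx 0.2$
$w{\left(W \right)} = \frac{-5 + W}{\frac{1}{5} + W}$ ($w{\left(W \right)} = \frac{W - 5}{W + \frac{1}{5}} = \frac{-5 + W}{\frac{1}{5} + W}$)
$y{\left(2 \right)} w{\left(-3 \right)} = - 37 \frac{5 \left(-5 - 3\right)}{1 + 5 \left(-3\right)} = - 37 \cdot 5 \frac{1}{1 - 15} \left(-8\right) = - 37 \cdot 5 \frac{1}{-14} \left(-8\right) = - 37 \cdot 5 \left(- \frac{1}{14}\right) \left(-8\right) = \left(-37\right) \frac{20}{7} = - \frac{740}{7}$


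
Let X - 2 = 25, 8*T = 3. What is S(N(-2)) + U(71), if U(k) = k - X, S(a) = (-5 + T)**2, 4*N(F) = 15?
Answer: 4185/64 ≈ 65.391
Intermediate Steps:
T = 3/8 (T = (1/8)*3 = 3/8 ≈ 0.37500)
N(F) = 15/4 (N(F) = (1/4)*15 = 15/4)
X = 27 (X = 2 + 25 = 27)
S(a) = 1369/64 (S(a) = (-5 + 3/8)**2 = (-37/8)**2 = 1369/64)
U(k) = -27 + k (U(k) = k - 1*27 = k - 27 = -27 + k)
S(N(-2)) + U(71) = 1369/64 + (-27 + 71) = 1369/64 + 44 = 4185/64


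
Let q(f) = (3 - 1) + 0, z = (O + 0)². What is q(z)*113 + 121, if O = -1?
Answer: 347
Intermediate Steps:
z = 1 (z = (-1 + 0)² = (-1)² = 1)
q(f) = 2 (q(f) = 2 + 0 = 2)
q(z)*113 + 121 = 2*113 + 121 = 226 + 121 = 347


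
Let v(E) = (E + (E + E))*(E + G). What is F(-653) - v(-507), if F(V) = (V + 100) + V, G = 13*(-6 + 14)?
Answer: -614169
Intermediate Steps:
G = 104 (G = 13*8 = 104)
v(E) = 3*E*(104 + E) (v(E) = (E + (E + E))*(E + 104) = (E + 2*E)*(104 + E) = (3*E)*(104 + E) = 3*E*(104 + E))
F(V) = 100 + 2*V (F(V) = (100 + V) + V = 100 + 2*V)
F(-653) - v(-507) = (100 + 2*(-653)) - 3*(-507)*(104 - 507) = (100 - 1306) - 3*(-507)*(-403) = -1206 - 1*612963 = -1206 - 612963 = -614169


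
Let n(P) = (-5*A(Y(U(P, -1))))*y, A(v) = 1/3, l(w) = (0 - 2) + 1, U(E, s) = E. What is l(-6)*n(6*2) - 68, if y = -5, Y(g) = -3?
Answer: -229/3 ≈ -76.333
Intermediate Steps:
l(w) = -1 (l(w) = -2 + 1 = -1)
A(v) = 1/3
n(P) = 25/3 (n(P) = -5*1/3*(-5) = -5/3*(-5) = 25/3)
l(-6)*n(6*2) - 68 = -1*25/3 - 68 = -25/3 - 68 = -229/3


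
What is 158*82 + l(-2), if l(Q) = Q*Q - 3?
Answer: 12957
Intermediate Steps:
l(Q) = -3 + Q² (l(Q) = Q² - 3 = -3 + Q²)
158*82 + l(-2) = 158*82 + (-3 + (-2)²) = 12956 + (-3 + 4) = 12956 + 1 = 12957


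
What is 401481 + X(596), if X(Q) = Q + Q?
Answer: 402673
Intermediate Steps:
X(Q) = 2*Q
401481 + X(596) = 401481 + 2*596 = 401481 + 1192 = 402673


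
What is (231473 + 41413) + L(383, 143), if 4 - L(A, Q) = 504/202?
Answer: 27561638/101 ≈ 2.7289e+5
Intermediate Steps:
L(A, Q) = 152/101 (L(A, Q) = 4 - 504/202 = 4 - 1*252/101 = 4 - 252/101 = 152/101)
(231473 + 41413) + L(383, 143) = (231473 + 41413) + 152/101 = 272886 + 152/101 = 27561638/101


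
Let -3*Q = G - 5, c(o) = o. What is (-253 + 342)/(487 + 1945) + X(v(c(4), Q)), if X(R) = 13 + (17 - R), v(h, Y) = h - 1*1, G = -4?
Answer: 65753/2432 ≈ 27.037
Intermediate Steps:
Q = 3 (Q = -(-4 - 5)/3 = -⅓*(-9) = 3)
v(h, Y) = -1 + h (v(h, Y) = h - 1 = -1 + h)
X(R) = 30 - R
(-253 + 342)/(487 + 1945) + X(v(c(4), Q)) = (-253 + 342)/(487 + 1945) + (30 - (-1 + 4)) = 89/2432 + (30 - 1*3) = 89*(1/2432) + (30 - 3) = 89/2432 + 27 = 65753/2432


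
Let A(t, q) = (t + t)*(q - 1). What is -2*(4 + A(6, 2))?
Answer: -32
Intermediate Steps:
A(t, q) = 2*t*(-1 + q) (A(t, q) = (2*t)*(-1 + q) = 2*t*(-1 + q))
-2*(4 + A(6, 2)) = -2*(4 + 2*6*(-1 + 2)) = -2*(4 + 2*6*1) = -2*(4 + 12) = -2*16 = -32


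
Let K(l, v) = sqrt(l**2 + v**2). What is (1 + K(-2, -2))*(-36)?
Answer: -36 - 72*sqrt(2) ≈ -137.82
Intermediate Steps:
(1 + K(-2, -2))*(-36) = (1 + sqrt((-2)**2 + (-2)**2))*(-36) = (1 + sqrt(4 + 4))*(-36) = (1 + sqrt(8))*(-36) = (1 + 2*sqrt(2))*(-36) = -36 - 72*sqrt(2)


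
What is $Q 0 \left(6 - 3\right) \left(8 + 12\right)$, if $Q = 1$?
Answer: $0$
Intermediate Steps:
$Q 0 \left(6 - 3\right) \left(8 + 12\right) = 1 \cdot 0 \left(6 - 3\right) \left(8 + 12\right) = 1 \cdot 0 \cdot 3 \cdot 20 = 1 \cdot 0 \cdot 20 = 0 \cdot 20 = 0$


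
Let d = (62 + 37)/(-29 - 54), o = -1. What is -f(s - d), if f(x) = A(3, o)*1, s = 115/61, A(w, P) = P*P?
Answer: -1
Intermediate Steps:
d = -99/83 (d = 99/(-83) = 99*(-1/83) = -99/83 ≈ -1.1928)
A(w, P) = P²
s = 115/61 (s = 115*(1/61) = 115/61 ≈ 1.8852)
f(x) = 1 (f(x) = (-1)²*1 = 1*1 = 1)
-f(s - d) = -1*1 = -1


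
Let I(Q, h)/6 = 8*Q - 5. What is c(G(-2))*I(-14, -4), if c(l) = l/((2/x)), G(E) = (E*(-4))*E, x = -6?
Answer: -33696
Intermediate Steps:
I(Q, h) = -30 + 48*Q (I(Q, h) = 6*(8*Q - 5) = 6*(-5 + 8*Q) = -30 + 48*Q)
G(E) = -4*E² (G(E) = (-4*E)*E = -4*E²)
c(l) = -3*l (c(l) = l/((2/(-6))) = l/((2*(-⅙))) = l/(-⅓) = l*(-3) = -3*l)
c(G(-2))*I(-14, -4) = (-(-12)*(-2)²)*(-30 + 48*(-14)) = (-(-12)*4)*(-30 - 672) = -3*(-16)*(-702) = 48*(-702) = -33696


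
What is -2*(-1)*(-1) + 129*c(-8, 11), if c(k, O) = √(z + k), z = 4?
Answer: -2 + 258*I ≈ -2.0 + 258.0*I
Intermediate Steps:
c(k, O) = √(4 + k)
-2*(-1)*(-1) + 129*c(-8, 11) = -2*(-1)*(-1) + 129*√(4 - 8) = 2*(-1) + 129*√(-4) = -2 + 129*(2*I) = -2 + 258*I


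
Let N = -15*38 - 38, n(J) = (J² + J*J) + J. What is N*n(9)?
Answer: -103968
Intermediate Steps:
n(J) = J + 2*J² (n(J) = (J² + J²) + J = 2*J² + J = J + 2*J²)
N = -608 (N = -570 - 38 = -608)
N*n(9) = -5472*(1 + 2*9) = -5472*(1 + 18) = -5472*19 = -608*171 = -103968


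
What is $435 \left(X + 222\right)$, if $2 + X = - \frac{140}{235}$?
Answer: $\frac{4485720}{47} \approx 95441.0$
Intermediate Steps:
$X = - \frac{122}{47}$ ($X = -2 - \frac{140}{235} = -2 - \frac{28}{47} = - \frac{122}{47} \approx -2.5957$)
$435 \left(X + 222\right) = 435 \left(- \frac{122}{47} + 222\right) = 435 \cdot \frac{10312}{47} = \frac{4485720}{47}$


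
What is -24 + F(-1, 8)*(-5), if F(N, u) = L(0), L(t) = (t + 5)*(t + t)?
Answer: -24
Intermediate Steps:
L(t) = 2*t*(5 + t) (L(t) = (5 + t)*(2*t) = 2*t*(5 + t))
F(N, u) = 0 (F(N, u) = 2*0*(5 + 0) = 2*0*5 = 0)
-24 + F(-1, 8)*(-5) = -24 + 0*(-5) = -24 + 0 = -24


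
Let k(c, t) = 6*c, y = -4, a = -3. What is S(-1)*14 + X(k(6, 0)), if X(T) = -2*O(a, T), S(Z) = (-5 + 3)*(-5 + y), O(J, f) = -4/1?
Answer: 260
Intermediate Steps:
O(J, f) = -4 (O(J, f) = -4*1 = -4)
S(Z) = 18 (S(Z) = (-5 + 3)*(-5 - 4) = -2*(-9) = 18)
X(T) = 8 (X(T) = -2*(-4) = 8)
S(-1)*14 + X(k(6, 0)) = 18*14 + 8 = 252 + 8 = 260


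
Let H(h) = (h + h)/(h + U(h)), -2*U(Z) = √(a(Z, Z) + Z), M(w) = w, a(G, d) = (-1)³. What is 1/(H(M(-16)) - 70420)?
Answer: (-√17 + 32*I)/(4*(-563344*I + 17605*√17)) ≈ -1.4201e-5 + 5.112e-11*I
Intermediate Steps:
a(G, d) = -1
U(Z) = -√(-1 + Z)/2
H(h) = 2*h/(h - √(-1 + h)/2) (H(h) = (h + h)/(h - √(-1 + h)/2) = (2*h)/(h - √(-1 + h)/2) = 2*h/(h - √(-1 + h)/2))
1/(H(M(-16)) - 70420) = 1/(4*(-16)/(-√(-1 - 16) + 2*(-16)) - 70420) = 1/(4*(-16)/(-√(-17) - 32) - 70420) = 1/(4*(-16)/(-I*√17 - 32) - 70420) = 1/(4*(-16)/(-32 - I*√17) - 70420) = 1/(-64/(-32 - I*√17) - 70420) = 1/(-70420 - 64/(-32 - I*√17))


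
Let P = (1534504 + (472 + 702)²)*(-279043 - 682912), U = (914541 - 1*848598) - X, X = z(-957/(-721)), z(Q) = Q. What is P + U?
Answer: -2020215480868954/721 ≈ -2.8020e+12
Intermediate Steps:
X = 957/721 (X = -957/(-721) = -957*(-1/721) = 957/721 ≈ 1.3273)
U = 47543946/721 (U = (914541 - 1*848598) - 1*957/721 = (914541 - 848598) - 957/721 = 65943 - 957/721 = 47543946/721 ≈ 65942.)
P = -2801963284900 (P = (1534504 + 1174²)*(-961955) = (1534504 + 1378276)*(-961955) = 2912780*(-961955) = -2801963284900)
P + U = -2801963284900 + 47543946/721 = -2020215480868954/721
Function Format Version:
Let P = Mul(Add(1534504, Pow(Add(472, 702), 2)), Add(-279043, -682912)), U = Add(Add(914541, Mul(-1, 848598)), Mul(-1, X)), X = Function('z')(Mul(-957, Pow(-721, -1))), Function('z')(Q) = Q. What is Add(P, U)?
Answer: Rational(-2020215480868954, 721) ≈ -2.8020e+12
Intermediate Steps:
X = Rational(957, 721) (X = Mul(-957, Pow(-721, -1)) = Mul(-957, Rational(-1, 721)) = Rational(957, 721) ≈ 1.3273)
U = Rational(47543946, 721) (U = Add(Add(914541, Mul(-1, 848598)), Mul(-1, Rational(957, 721))) = Add(Add(914541, -848598), Rational(-957, 721)) = Add(65943, Rational(-957, 721)) = Rational(47543946, 721) ≈ 65942.)
P = -2801963284900 (P = Mul(Add(1534504, Pow(1174, 2)), -961955) = Mul(Add(1534504, 1378276), -961955) = Mul(2912780, -961955) = -2801963284900)
Add(P, U) = Add(-2801963284900, Rational(47543946, 721)) = Rational(-2020215480868954, 721)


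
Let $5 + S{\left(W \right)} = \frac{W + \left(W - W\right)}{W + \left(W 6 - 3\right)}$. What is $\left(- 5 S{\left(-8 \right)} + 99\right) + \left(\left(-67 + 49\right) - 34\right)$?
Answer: $\frac{4208}{59} \approx 71.322$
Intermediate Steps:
$S{\left(W \right)} = -5 + \frac{W}{-3 + 7 W}$ ($S{\left(W \right)} = -5 + \frac{W + \left(W - W\right)}{W + \left(W 6 - 3\right)} = -5 + \frac{W + 0}{W + \left(6 W - 3\right)} = -5 + \frac{W}{W + \left(-3 + 6 W\right)} = -5 + \frac{W}{-3 + 7 W}$)
$\left(- 5 S{\left(-8 \right)} + 99\right) + \left(\left(-67 + 49\right) - 34\right) = \left(- 5 \frac{15 - -272}{-3 + 7 \left(-8\right)} + 99\right) + \left(\left(-67 + 49\right) - 34\right) = \left(- 5 \frac{15 + 272}{-3 - 56} + 99\right) - 52 = \left(- 5 \frac{1}{-59} \cdot 287 + 99\right) - 52 = \left(- 5 \left(\left(- \frac{1}{59}\right) 287\right) + 99\right) - 52 = \left(\left(-5\right) \left(- \frac{287}{59}\right) + 99\right) - 52 = \left(\frac{1435}{59} + 99\right) - 52 = \frac{7276}{59} - 52 = \frac{4208}{59}$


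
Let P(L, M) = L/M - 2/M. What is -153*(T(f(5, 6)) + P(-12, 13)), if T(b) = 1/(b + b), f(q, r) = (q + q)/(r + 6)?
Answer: 4743/65 ≈ 72.969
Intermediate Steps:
P(L, M) = -2/M + L/M
f(q, r) = 2*q/(6 + r) (f(q, r) = (2*q)/(6 + r) = 2*q/(6 + r))
T(b) = 1/(2*b)
-153*(T(f(5, 6)) + P(-12, 13)) = -153*(1/(2*((2*5/(6 + 6)))) + (-2 - 12)/13) = -153*(1/(2*((2*5/12))) + (1/13)*(-14)) = -153*(1/(2*((2*5*(1/12)))) - 14/13) = -153*(1/(2*(⅚)) - 14/13) = -153*((½)*(6/5) - 14/13) = -153*(⅗ - 14/13) = -153*(-31/65) = 4743/65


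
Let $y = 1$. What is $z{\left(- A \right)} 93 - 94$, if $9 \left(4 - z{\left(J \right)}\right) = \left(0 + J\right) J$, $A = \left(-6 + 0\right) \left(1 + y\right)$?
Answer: $-1210$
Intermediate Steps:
$A = -12$ ($A = \left(-6 + 0\right) \left(1 + 1\right) = \left(-6\right) 2 = -12$)
$z{\left(J \right)} = 4 - \frac{J^{2}}{9}$ ($z{\left(J \right)} = 4 - \frac{\left(0 + J\right) J}{9} = 4 - \frac{J J}{9} = 4 - \frac{J^{2}}{9}$)
$z{\left(- A \right)} 93 - 94 = \left(4 - \frac{\left(\left(-1\right) \left(-12\right)\right)^{2}}{9}\right) 93 - 94 = \left(4 - \frac{12^{2}}{9}\right) 93 - 94 = \left(4 - 16\right) 93 - 94 = \left(-12\right) 93 - 94 = -1116 - 94 = -1210$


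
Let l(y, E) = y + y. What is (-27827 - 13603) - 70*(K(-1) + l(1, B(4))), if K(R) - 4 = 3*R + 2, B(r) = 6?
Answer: -41780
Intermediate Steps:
l(y, E) = 2*y
K(R) = 6 + 3*R (K(R) = 4 + (3*R + 2) = 4 + (2 + 3*R) = 6 + 3*R)
(-27827 - 13603) - 70*(K(-1) + l(1, B(4))) = (-27827 - 13603) - 70*((6 + 3*(-1)) + 2*1) = -41430 - 70*((6 - 3) + 2) = -41430 - 70*(3 + 2) = -41430 - 70*5 = -41430 - 350 = -41780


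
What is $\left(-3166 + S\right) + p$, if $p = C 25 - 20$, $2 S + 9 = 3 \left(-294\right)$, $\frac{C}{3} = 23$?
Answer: $- \frac{3813}{2} \approx -1906.5$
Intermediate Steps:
$C = 69$ ($C = 3 \cdot 23 = 69$)
$S = - \frac{891}{2}$ ($S = - \frac{9}{2} + \frac{3 \left(-294\right)}{2} = - \frac{9}{2} + \frac{1}{2} \left(-882\right) = - \frac{9}{2} - 441 = - \frac{891}{2} \approx -445.5$)
$p = 1705$ ($p = 69 \cdot 25 - 20 = 1725 - 20 = 1705$)
$\left(-3166 + S\right) + p = \left(-3166 - \frac{891}{2}\right) + 1705 = - \frac{7223}{2} + 1705 = - \frac{3813}{2}$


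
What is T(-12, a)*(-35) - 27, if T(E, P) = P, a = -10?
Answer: 323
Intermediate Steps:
T(-12, a)*(-35) - 27 = -10*(-35) - 27 = 350 - 27 = 323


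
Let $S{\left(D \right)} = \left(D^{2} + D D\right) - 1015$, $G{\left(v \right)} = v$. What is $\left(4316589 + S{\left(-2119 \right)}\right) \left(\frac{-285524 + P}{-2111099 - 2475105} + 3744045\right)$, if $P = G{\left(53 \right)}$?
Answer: $\frac{57075806115908467074}{1146551} \approx 4.978 \cdot 10^{13}$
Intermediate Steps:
$P = 53$
$S{\left(D \right)} = -1015 + 2 D^{2}$ ($S{\left(D \right)} = \left(D^{2} + D^{2}\right) - 1015 = 2 D^{2} - 1015 = -1015 + 2 D^{2}$)
$\left(4316589 + S{\left(-2119 \right)}\right) \left(\frac{-285524 + P}{-2111099 - 2475105} + 3744045\right) = \left(4316589 - \left(1015 - 2 \left(-2119\right)^{2}\right)\right) \left(\frac{-285524 + 53}{-2111099 - 2475105} + 3744045\right) = \left(4316589 + \left(-1015 + 2 \cdot 4490161\right)\right) \left(- \frac{285471}{-4586204} + 3744045\right) = \left(4316589 + \left(-1015 + 8980322\right)\right) \left(\left(-285471\right) \left(- \frac{1}{4586204}\right) + 3744045\right) = \left(4316589 + 8979307\right) \left(\frac{285471}{4586204} + 3744045\right) = 13295896 \cdot \frac{17170954440651}{4586204} = \frac{57075806115908467074}{1146551}$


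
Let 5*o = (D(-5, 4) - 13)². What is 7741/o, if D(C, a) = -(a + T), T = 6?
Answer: 38705/529 ≈ 73.166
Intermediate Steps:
D(C, a) = -6 - a (D(C, a) = -(a + 6) = -(6 + a) = -6 - a)
o = 529/5 (o = ((-6 - 1*4) - 13)²/5 = ((-6 - 4) - 13)²/5 = (-10 - 13)²/5 = (⅕)*(-23)² = (⅕)*529 = 529/5 ≈ 105.80)
7741/o = 7741/(529/5) = 7741*(5/529) = 38705/529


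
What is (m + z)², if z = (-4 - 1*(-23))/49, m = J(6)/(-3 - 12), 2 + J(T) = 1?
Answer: 111556/540225 ≈ 0.20650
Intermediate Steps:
J(T) = -1 (J(T) = -2 + 1 = -1)
m = 1/15 (m = -1/(-3 - 12) = -1/(-15) = -1*(-1/15) = 1/15 ≈ 0.066667)
z = 19/49 (z = (-4 + 23)*(1/49) = 19*(1/49) = 19/49 ≈ 0.38775)
(m + z)² = (1/15 + 19/49)² = (334/735)² = 111556/540225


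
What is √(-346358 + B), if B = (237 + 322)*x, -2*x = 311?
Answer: 21*I*√3930/2 ≈ 658.24*I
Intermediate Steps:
x = -311/2 (x = -½*311 = -311/2 ≈ -155.50)
B = -173849/2 (B = (237 + 322)*(-311/2) = 559*(-311/2) = -173849/2 ≈ -86925.)
√(-346358 + B) = √(-346358 - 173849/2) = √(-866565/2) = 21*I*√3930/2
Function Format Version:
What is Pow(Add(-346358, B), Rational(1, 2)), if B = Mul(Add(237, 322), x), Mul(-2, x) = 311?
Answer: Mul(Rational(21, 2), I, Pow(3930, Rational(1, 2))) ≈ Mul(658.24, I)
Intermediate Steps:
x = Rational(-311, 2) (x = Mul(Rational(-1, 2), 311) = Rational(-311, 2) ≈ -155.50)
B = Rational(-173849, 2) (B = Mul(Add(237, 322), Rational(-311, 2)) = Mul(559, Rational(-311, 2)) = Rational(-173849, 2) ≈ -86925.)
Pow(Add(-346358, B), Rational(1, 2)) = Pow(Add(-346358, Rational(-173849, 2)), Rational(1, 2)) = Pow(Rational(-866565, 2), Rational(1, 2)) = Mul(Rational(21, 2), I, Pow(3930, Rational(1, 2)))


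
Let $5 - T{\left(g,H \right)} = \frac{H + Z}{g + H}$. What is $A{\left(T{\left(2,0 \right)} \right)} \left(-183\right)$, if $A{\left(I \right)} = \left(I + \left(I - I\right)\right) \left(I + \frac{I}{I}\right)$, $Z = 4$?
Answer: $-2196$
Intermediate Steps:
$T{\left(g,H \right)} = 5 - \frac{4 + H}{H + g}$ ($T{\left(g,H \right)} = 5 - \frac{H + 4}{g + H} = 5 - \frac{4 + H}{H + g}$)
$A{\left(I \right)} = I \left(1 + I\right)$ ($A{\left(I \right)} = \left(I + 0\right) \left(I + 1\right) = I \left(1 + I\right)$)
$A{\left(T{\left(2,0 \right)} \right)} \left(-183\right) = \frac{-4 + 4 \cdot 0 + 5 \cdot 2}{0 + 2} \left(1 + \frac{-4 + 4 \cdot 0 + 5 \cdot 2}{0 + 2}\right) \left(-183\right) = \frac{-4 + 0 + 10}{2} \left(1 + \frac{-4 + 0 + 10}{2}\right) \left(-183\right) = \frac{1}{2} \cdot 6 \left(1 + \frac{1}{2} \cdot 6\right) \left(-183\right) = 3 \left(1 + 3\right) \left(-183\right) = 3 \cdot 4 \left(-183\right) = 12 \left(-183\right) = -2196$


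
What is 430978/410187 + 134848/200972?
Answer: 35481851798/20609025441 ≈ 1.7217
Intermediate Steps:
430978/410187 + 134848/200972 = 430978*(1/410187) + 134848*(1/200972) = 430978/410187 + 33712/50243 = 35481851798/20609025441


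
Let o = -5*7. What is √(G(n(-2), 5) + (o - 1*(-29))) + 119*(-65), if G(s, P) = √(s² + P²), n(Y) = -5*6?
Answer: -7735 + √(-6 + 5*√37) ≈ -7730.1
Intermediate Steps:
n(Y) = -30
o = -35
G(s, P) = √(P² + s²)
√(G(n(-2), 5) + (o - 1*(-29))) + 119*(-65) = √(√(5² + (-30)²) + (-35 - 1*(-29))) + 119*(-65) = √(√(25 + 900) + (-35 + 29)) - 7735 = √(√925 - 6) - 7735 = √(5*√37 - 6) - 7735 = √(-6 + 5*√37) - 7735 = -7735 + √(-6 + 5*√37)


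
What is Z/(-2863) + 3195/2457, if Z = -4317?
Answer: 44794/15951 ≈ 2.8082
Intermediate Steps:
Z/(-2863) + 3195/2457 = -4317/(-2863) + 3195/2457 = -4317*(-1/2863) + 3195*(1/2457) = 4317/2863 + 355/273 = 44794/15951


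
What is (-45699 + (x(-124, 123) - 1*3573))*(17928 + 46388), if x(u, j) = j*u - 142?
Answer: -4159058456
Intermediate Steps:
x(u, j) = -142 + j*u
(-45699 + (x(-124, 123) - 1*3573))*(17928 + 46388) = (-45699 + ((-142 + 123*(-124)) - 1*3573))*(17928 + 46388) = (-45699 + ((-142 - 15252) - 3573))*64316 = (-45699 + (-15394 - 3573))*64316 = (-45699 - 18967)*64316 = -64666*64316 = -4159058456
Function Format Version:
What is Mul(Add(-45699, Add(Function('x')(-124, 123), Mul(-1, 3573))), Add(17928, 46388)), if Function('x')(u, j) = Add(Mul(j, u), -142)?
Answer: -4159058456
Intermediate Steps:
Function('x')(u, j) = Add(-142, Mul(j, u))
Mul(Add(-45699, Add(Function('x')(-124, 123), Mul(-1, 3573))), Add(17928, 46388)) = Mul(Add(-45699, Add(Add(-142, Mul(123, -124)), Mul(-1, 3573))), Add(17928, 46388)) = Mul(Add(-45699, Add(Add(-142, -15252), -3573)), 64316) = Mul(Add(-45699, Add(-15394, -3573)), 64316) = Mul(Add(-45699, -18967), 64316) = Mul(-64666, 64316) = -4159058456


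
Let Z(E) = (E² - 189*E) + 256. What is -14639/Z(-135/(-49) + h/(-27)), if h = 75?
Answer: -2847007359/50620726 ≈ -56.242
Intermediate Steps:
Z(E) = 256 + E² - 189*E
-14639/Z(-135/(-49) + h/(-27)) = -14639/(256 + (-135/(-49) + 75/(-27))² - 189*(-135/(-49) + 75/(-27))) = -14639/(256 + (-135*(-1/49) + 75*(-1/27))² - 189*(-135*(-1/49) + 75*(-1/27))) = -14639/(256 + (135/49 - 25/9)² - 189*(135/49 - 25/9)) = -14639/(256 + (-10/441)² - 189*(-10/441)) = -14639/(256 + 100/194481 + 30/7) = -14639/50620726/194481 = -14639*194481/50620726 = -2847007359/50620726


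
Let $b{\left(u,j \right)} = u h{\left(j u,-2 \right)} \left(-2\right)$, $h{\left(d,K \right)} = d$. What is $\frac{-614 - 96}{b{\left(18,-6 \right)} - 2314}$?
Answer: $- \frac{355}{787} \approx -0.45108$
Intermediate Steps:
$b{\left(u,j \right)} = - 2 j u^{2}$ ($b{\left(u,j \right)} = u j u \left(-2\right) = j u^{2} \left(-2\right) = - 2 j u^{2}$)
$\frac{-614 - 96}{b{\left(18,-6 \right)} - 2314} = \frac{-614 - 96}{\left(-2\right) \left(-6\right) 18^{2} - 2314} = - \frac{710}{\left(-2\right) \left(-6\right) 324 - 2314} = - \frac{710}{3888 - 2314} = - \frac{710}{1574} = \left(-710\right) \frac{1}{1574} = - \frac{355}{787}$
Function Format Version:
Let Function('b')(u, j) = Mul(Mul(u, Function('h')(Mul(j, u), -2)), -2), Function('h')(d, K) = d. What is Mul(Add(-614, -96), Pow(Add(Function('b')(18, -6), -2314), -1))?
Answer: Rational(-355, 787) ≈ -0.45108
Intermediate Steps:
Function('b')(u, j) = Mul(-2, j, Pow(u, 2)) (Function('b')(u, j) = Mul(Mul(u, Mul(j, u)), -2) = Mul(Mul(j, Pow(u, 2)), -2) = Mul(-2, j, Pow(u, 2)))
Mul(Add(-614, -96), Pow(Add(Function('b')(18, -6), -2314), -1)) = Mul(Add(-614, -96), Pow(Add(Mul(-2, -6, Pow(18, 2)), -2314), -1)) = Mul(-710, Pow(Add(Mul(-2, -6, 324), -2314), -1)) = Mul(-710, Pow(Add(3888, -2314), -1)) = Mul(-710, Pow(1574, -1)) = Mul(-710, Rational(1, 1574)) = Rational(-355, 787)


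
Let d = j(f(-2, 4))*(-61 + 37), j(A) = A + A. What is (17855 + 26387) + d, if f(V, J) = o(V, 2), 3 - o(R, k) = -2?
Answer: 44002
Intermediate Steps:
o(R, k) = 5 (o(R, k) = 3 - 1*(-2) = 3 + 2 = 5)
f(V, J) = 5
j(A) = 2*A
d = -240 (d = (2*5)*(-61 + 37) = 10*(-24) = -240)
(17855 + 26387) + d = (17855 + 26387) - 240 = 44242 - 240 = 44002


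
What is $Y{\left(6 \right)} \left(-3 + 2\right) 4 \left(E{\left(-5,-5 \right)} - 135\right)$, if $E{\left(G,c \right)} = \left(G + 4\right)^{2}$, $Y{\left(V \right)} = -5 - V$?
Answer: $-5896$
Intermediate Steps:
$E{\left(G,c \right)} = \left(4 + G\right)^{2}$
$Y{\left(6 \right)} \left(-3 + 2\right) 4 \left(E{\left(-5,-5 \right)} - 135\right) = \left(-5 - 6\right) \left(-3 + 2\right) 4 \left(\left(4 - 5\right)^{2} - 135\right) = \left(-5 - 6\right) \left(\left(-1\right) 4\right) \left(\left(-1\right)^{2} - 135\right) = \left(-11\right) \left(-4\right) \left(1 - 135\right) = 44 \left(-134\right) = -5896$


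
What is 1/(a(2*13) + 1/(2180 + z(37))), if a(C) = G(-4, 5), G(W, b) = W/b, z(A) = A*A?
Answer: -17745/14191 ≈ -1.2504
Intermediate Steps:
z(A) = A²
a(C) = -⅘ (a(C) = -4/5 = -4*⅕ = -⅘)
1/(a(2*13) + 1/(2180 + z(37))) = 1/(-⅘ + 1/(2180 + 37²)) = 1/(-⅘ + 1/(2180 + 1369)) = 1/(-⅘ + 1/3549) = 1/(-14191/17745) = -17745/14191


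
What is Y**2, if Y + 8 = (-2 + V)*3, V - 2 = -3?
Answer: 289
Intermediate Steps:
V = -1 (V = 2 - 3 = -1)
Y = -17 (Y = -8 + (-2 - 1)*3 = -8 - 3*3 = -8 - 9 = -17)
Y**2 = (-17)**2 = 289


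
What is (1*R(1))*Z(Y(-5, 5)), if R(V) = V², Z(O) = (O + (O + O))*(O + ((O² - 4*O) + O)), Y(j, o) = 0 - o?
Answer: -525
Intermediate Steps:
Y(j, o) = -o
Z(O) = 3*O*(O² - 2*O) (Z(O) = (O + 2*O)*(O + (O² - 3*O)) = (3*O)*(O² - 2*O) = 3*O*(O² - 2*O))
(1*R(1))*Z(Y(-5, 5)) = (1*1²)*(3*(-1*5)²*(-2 - 1*5)) = (1*1)*(3*(-5)²*(-2 - 5)) = 1*(3*25*(-7)) = 1*(-525) = -525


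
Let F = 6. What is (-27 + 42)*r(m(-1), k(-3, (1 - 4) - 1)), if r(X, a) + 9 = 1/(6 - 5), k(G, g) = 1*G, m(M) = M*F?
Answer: -120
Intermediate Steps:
m(M) = 6*M (m(M) = M*6 = 6*M)
k(G, g) = G
r(X, a) = -8 (r(X, a) = -9 + 1/(6 - 5) = -9 + 1/1 = -9 + 1 = -8)
(-27 + 42)*r(m(-1), k(-3, (1 - 4) - 1)) = (-27 + 42)*(-8) = 15*(-8) = -120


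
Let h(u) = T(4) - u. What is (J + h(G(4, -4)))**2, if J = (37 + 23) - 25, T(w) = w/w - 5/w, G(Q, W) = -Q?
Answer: 24025/16 ≈ 1501.6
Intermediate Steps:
T(w) = 1 - 5/w
h(u) = -1/4 - u (h(u) = (-5 + 4)/4 - u = (1/4)*(-1) - u = -1/4 - u)
J = 35 (J = 60 - 25 = 35)
(J + h(G(4, -4)))**2 = (35 + (-1/4 - (-1)*4))**2 = (35 + (-1/4 - 1*(-4)))**2 = (35 + (-1/4 + 4))**2 = (35 + 15/4)**2 = (155/4)**2 = 24025/16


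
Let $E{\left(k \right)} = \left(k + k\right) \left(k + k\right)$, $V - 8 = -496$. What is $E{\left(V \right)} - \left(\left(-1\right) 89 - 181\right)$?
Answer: $952846$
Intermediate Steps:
$V = -488$ ($V = 8 - 496 = -488$)
$E{\left(k \right)} = 4 k^{2}$ ($E{\left(k \right)} = 2 k 2 k = 4 k^{2}$)
$E{\left(V \right)} - \left(\left(-1\right) 89 - 181\right) = 4 \left(-488\right)^{2} - \left(\left(-1\right) 89 - 181\right) = 4 \cdot 238144 - \left(-89 - 181\right) = 952576 - -270 = 952576 + 270 = 952846$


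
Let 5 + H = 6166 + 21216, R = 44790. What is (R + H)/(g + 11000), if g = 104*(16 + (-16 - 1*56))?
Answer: 72167/5176 ≈ 13.943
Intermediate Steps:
H = 27377 (H = -5 + (6166 + 21216) = -5 + 27382 = 27377)
g = -5824 (g = 104*(16 + (-16 - 56)) = 104*(16 - 72) = 104*(-56) = -5824)
(R + H)/(g + 11000) = (44790 + 27377)/(-5824 + 11000) = 72167/5176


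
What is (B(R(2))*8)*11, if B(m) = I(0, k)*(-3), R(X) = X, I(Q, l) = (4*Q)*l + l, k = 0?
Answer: 0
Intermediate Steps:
I(Q, l) = l + 4*Q*l (I(Q, l) = 4*Q*l + l = l + 4*Q*l)
B(m) = 0 (B(m) = (0*(1 + 4*0))*(-3) = (0*(1 + 0))*(-3) = (0*1)*(-3) = 0*(-3) = 0)
(B(R(2))*8)*11 = (0*8)*11 = 0*11 = 0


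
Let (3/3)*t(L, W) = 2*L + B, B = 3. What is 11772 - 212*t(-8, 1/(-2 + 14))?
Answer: 14528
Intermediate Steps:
t(L, W) = 3 + 2*L (t(L, W) = 2*L + 3 = 3 + 2*L)
11772 - 212*t(-8, 1/(-2 + 14)) = 11772 - 212*(3 + 2*(-8)) = 11772 - 212*(3 - 16) = 11772 - 212*(-13) = 11772 + 2756 = 14528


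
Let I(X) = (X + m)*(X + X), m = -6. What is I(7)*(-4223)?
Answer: -59122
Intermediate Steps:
I(X) = 2*X*(-6 + X) (I(X) = (X - 6)*(X + X) = (-6 + X)*(2*X) = 2*X*(-6 + X))
I(7)*(-4223) = (2*7*(-6 + 7))*(-4223) = (2*7*1)*(-4223) = 14*(-4223) = -59122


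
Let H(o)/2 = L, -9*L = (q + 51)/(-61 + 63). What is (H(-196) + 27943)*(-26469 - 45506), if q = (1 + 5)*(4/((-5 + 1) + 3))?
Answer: -2010981500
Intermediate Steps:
q = -24 (q = 6*(4/(-4 + 3)) = 6*(4/(-1)) = 6*(4*(-1)) = 6*(-4) = -24)
L = -3/2 (L = -(-24 + 51)/(9*(-61 + 63)) = -3/2 ≈ -1.5000)
H(o) = -3 (H(o) = 2*(-3/2) = -3)
(H(-196) + 27943)*(-26469 - 45506) = (-3 + 27943)*(-26469 - 45506) = 27940*(-71975) = -2010981500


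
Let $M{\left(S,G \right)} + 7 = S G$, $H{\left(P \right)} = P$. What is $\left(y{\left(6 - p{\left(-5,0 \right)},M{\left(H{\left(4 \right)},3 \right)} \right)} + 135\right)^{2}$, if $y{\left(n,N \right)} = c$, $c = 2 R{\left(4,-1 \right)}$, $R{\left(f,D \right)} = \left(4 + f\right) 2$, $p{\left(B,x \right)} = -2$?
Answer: $27889$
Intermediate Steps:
$M{\left(S,G \right)} = -7 + G S$ ($M{\left(S,G \right)} = -7 + S G = -7 + G S$)
$R{\left(f,D \right)} = 8 + 2 f$
$c = 32$ ($c = 2 \left(8 + 2 \cdot 4\right) = 2 \left(8 + 8\right) = 2 \cdot 16 = 32$)
$y{\left(n,N \right)} = 32$
$\left(y{\left(6 - p{\left(-5,0 \right)},M{\left(H{\left(4 \right)},3 \right)} \right)} + 135\right)^{2} = \left(32 + 135\right)^{2} = 167^{2} = 27889$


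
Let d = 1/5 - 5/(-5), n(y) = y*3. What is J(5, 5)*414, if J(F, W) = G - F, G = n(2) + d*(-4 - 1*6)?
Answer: -4554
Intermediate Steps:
n(y) = 3*y
d = 6/5 (d = 1*(⅕) - 5*(-⅕) = ⅕ + 1 = 6/5 ≈ 1.2000)
G = -6 (G = 3*2 + 6*(-4 - 1*6)/5 = 6 + 6*(-4 - 6)/5 = 6 + (6/5)*(-10) = 6 - 12 = -6)
J(F, W) = -6 - F
J(5, 5)*414 = (-6 - 1*5)*414 = (-6 - 5)*414 = -11*414 = -4554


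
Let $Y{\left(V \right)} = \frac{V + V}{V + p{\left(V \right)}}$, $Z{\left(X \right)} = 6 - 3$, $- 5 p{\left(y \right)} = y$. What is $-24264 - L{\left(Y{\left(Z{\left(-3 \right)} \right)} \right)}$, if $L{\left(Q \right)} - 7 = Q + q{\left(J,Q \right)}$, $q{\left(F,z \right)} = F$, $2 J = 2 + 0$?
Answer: $- \frac{48549}{2} \approx -24275.0$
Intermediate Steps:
$p{\left(y \right)} = - \frac{y}{5}$
$J = 1$ ($J = \frac{2 + 0}{2} = \frac{1}{2} \cdot 2 = 1$)
$Z{\left(X \right)} = 3$
$Y{\left(V \right)} = \frac{5}{2}$ ($Y{\left(V \right)} = \frac{V + V}{V - \frac{V}{5}} = \frac{2 V}{\frac{4}{5} V} = 2 V \frac{5}{4 V} = \frac{5}{2}$)
$L{\left(Q \right)} = 8 + Q$ ($L{\left(Q \right)} = 7 + \left(Q + 1\right) = 7 + \left(1 + Q\right) = 8 + Q$)
$-24264 - L{\left(Y{\left(Z{\left(-3 \right)} \right)} \right)} = -24264 - \left(8 + \frac{5}{2}\right) = -24264 - \frac{21}{2} = - \frac{48549}{2}$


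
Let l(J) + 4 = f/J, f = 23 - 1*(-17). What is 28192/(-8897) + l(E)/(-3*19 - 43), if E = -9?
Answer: -6174157/2001825 ≈ -3.0843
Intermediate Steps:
f = 40 (f = 23 + 17 = 40)
l(J) = -4 + 40/J
28192/(-8897) + l(E)/(-3*19 - 43) = 28192/(-8897) + (-4 + 40/(-9))/(-3*19 - 43) = 28192*(-1/8897) + (-4 + 40*(-1/9))/(-57 - 43) = -28192/8897 + (-4 - 40/9)/(-100) = -28192/8897 - 76/9*(-1/100) = -28192/8897 + 19/225 = -6174157/2001825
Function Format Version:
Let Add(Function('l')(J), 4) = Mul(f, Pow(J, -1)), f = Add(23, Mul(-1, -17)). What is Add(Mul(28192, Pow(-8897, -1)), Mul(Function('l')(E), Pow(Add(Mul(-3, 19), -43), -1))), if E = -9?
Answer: Rational(-6174157, 2001825) ≈ -3.0843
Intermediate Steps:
f = 40 (f = Add(23, 17) = 40)
Function('l')(J) = Add(-4, Mul(40, Pow(J, -1)))
Add(Mul(28192, Pow(-8897, -1)), Mul(Function('l')(E), Pow(Add(Mul(-3, 19), -43), -1))) = Add(Mul(28192, Pow(-8897, -1)), Mul(Add(-4, Mul(40, Pow(-9, -1))), Pow(Add(Mul(-3, 19), -43), -1))) = Add(Mul(28192, Rational(-1, 8897)), Mul(Add(-4, Mul(40, Rational(-1, 9))), Pow(Add(-57, -43), -1))) = Add(Rational(-28192, 8897), Mul(Add(-4, Rational(-40, 9)), Pow(-100, -1))) = Add(Rational(-28192, 8897), Mul(Rational(-76, 9), Rational(-1, 100))) = Add(Rational(-28192, 8897), Rational(19, 225)) = Rational(-6174157, 2001825)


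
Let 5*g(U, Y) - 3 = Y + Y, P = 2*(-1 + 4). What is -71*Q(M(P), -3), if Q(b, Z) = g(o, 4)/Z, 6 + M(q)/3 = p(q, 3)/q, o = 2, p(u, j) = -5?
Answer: 781/15 ≈ 52.067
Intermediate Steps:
P = 6 (P = 2*3 = 6)
g(U, Y) = 3/5 + 2*Y/5 (g(U, Y) = 3/5 + (Y + Y)/5 = 3/5 + (2*Y)/5 = 3/5 + 2*Y/5)
M(q) = -18 - 15/q (M(q) = -18 + 3*(-5/q) = -18 - 15/q)
Q(b, Z) = 11/(5*Z) (Q(b, Z) = (3/5 + (2/5)*4)/Z = (3/5 + 8/5)/Z = 11/(5*Z))
-71*Q(M(P), -3) = -781/(5*(-3)) = -781*(-1)/(5*3) = -71*(-11/15) = 781/15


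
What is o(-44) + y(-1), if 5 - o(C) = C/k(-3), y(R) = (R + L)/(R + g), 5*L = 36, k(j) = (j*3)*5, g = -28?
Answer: 994/261 ≈ 3.8084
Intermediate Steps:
k(j) = 15*j (k(j) = (3*j)*5 = 15*j)
L = 36/5 (L = (⅕)*36 = 36/5 ≈ 7.2000)
y(R) = (36/5 + R)/(-28 + R) (y(R) = (R + 36/5)/(R - 28) = (36/5 + R)/(-28 + R))
o(C) = 5 + C/45 (o(C) = 5 - C/(15*(-3)) = 5 - C/(-45) = 5 - C*(-1)/45 = 5 - (-1)*C/45 = 5 + C/45)
o(-44) + y(-1) = (5 + (1/45)*(-44)) + (36/5 - 1)/(-28 - 1) = (5 - 44/45) + (31/5)/(-29) = 181/45 - 1/29*31/5 = 181/45 - 31/145 = 994/261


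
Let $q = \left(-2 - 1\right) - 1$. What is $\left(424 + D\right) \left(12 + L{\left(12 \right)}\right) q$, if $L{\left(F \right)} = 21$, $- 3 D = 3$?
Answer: $-55836$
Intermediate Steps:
$D = -1$ ($D = \left(- \frac{1}{3}\right) 3 = -1$)
$q = -4$ ($q = -3 - 1 = -4$)
$\left(424 + D\right) \left(12 + L{\left(12 \right)}\right) q = \left(424 - 1\right) \left(12 + 21\right) \left(-4\right) = 423 \cdot 33 \left(-4\right) = 13959 \left(-4\right) = -55836$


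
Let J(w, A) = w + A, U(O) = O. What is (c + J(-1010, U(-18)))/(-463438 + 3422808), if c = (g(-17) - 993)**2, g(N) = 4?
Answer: 977093/2959370 ≈ 0.33017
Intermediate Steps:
J(w, A) = A + w
c = 978121 (c = (4 - 993)**2 = (-989)**2 = 978121)
(c + J(-1010, U(-18)))/(-463438 + 3422808) = (978121 + (-18 - 1010))/(-463438 + 3422808) = (978121 - 1028)/2959370 = 977093*(1/2959370) = 977093/2959370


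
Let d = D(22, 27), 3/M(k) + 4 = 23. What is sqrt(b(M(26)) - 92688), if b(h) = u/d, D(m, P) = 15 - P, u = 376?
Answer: I*sqrt(834474)/3 ≈ 304.5*I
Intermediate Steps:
M(k) = 3/19 (M(k) = 3/(-4 + 23) = 3/19)
d = -12 (d = 15 - 1*27 = 15 - 27 = -12)
b(h) = -94/3 (b(h) = 376/(-12) = 376*(-1/12) = -94/3)
sqrt(b(M(26)) - 92688) = sqrt(-94/3 - 92688) = sqrt(-278158/3) = I*sqrt(834474)/3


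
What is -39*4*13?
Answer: -2028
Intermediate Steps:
-39*4*13 = -156*13 = -2028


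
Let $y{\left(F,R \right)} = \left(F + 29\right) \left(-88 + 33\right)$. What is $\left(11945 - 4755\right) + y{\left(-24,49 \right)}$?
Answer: $6915$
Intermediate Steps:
$y{\left(F,R \right)} = -1595 - 55 F$ ($y{\left(F,R \right)} = \left(29 + F\right) \left(-55\right) = -1595 - 55 F$)
$\left(11945 - 4755\right) + y{\left(-24,49 \right)} = \left(11945 - 4755\right) - 275 = 7190 + \left(-1595 + 1320\right) = 7190 - 275 = 6915$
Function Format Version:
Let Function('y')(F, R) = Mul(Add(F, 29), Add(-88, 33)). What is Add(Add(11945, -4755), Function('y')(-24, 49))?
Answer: 6915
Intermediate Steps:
Function('y')(F, R) = Add(-1595, Mul(-55, F)) (Function('y')(F, R) = Mul(Add(29, F), -55) = Add(-1595, Mul(-55, F)))
Add(Add(11945, -4755), Function('y')(-24, 49)) = Add(Add(11945, -4755), Add(-1595, Mul(-55, -24))) = Add(7190, Add(-1595, 1320)) = Add(7190, -275) = 6915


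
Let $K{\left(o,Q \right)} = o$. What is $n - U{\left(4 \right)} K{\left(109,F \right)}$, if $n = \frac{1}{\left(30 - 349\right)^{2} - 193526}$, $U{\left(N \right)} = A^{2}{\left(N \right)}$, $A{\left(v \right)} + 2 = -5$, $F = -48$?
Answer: $- \frac{490116866}{91765} \approx -5341.0$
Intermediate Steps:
$A{\left(v \right)} = -7$ ($A{\left(v \right)} = -2 - 5 = -7$)
$U{\left(N \right)} = 49$ ($U{\left(N \right)} = \left(-7\right)^{2} = 49$)
$n = - \frac{1}{91765}$ ($n = \frac{1}{\left(-319\right)^{2} - 193526} = \frac{1}{101761 - 193526} = \frac{1}{-91765} = - \frac{1}{91765} \approx -1.0897 \cdot 10^{-5}$)
$n - U{\left(4 \right)} K{\left(109,F \right)} = - \frac{1}{91765} - 49 \cdot 109 = - \frac{1}{91765} - 5341 = - \frac{490116866}{91765}$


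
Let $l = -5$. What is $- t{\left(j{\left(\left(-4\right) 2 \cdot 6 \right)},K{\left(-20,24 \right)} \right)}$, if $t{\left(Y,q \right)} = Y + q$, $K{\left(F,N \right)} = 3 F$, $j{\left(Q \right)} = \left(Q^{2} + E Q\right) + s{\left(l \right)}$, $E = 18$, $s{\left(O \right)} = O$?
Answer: $-1375$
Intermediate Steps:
$j{\left(Q \right)} = -5 + Q^{2} + 18 Q$ ($j{\left(Q \right)} = \left(Q^{2} + 18 Q\right) - 5 = -5 + Q^{2} + 18 Q$)
$- t{\left(j{\left(\left(-4\right) 2 \cdot 6 \right)},K{\left(-20,24 \right)} \right)} = - (\left(-5 + \left(\left(-4\right) 2 \cdot 6\right)^{2} + 18 \left(-4\right) 2 \cdot 6\right) + 3 \left(-20\right)) = - (\left(-5 + \left(\left(-8\right) 6\right)^{2} + 18 \left(\left(-8\right) 6\right)\right) - 60) = - (\left(-5 + \left(-48\right)^{2} + 18 \left(-48\right)\right) - 60) = - (\left(-5 + 2304 - 864\right) - 60) = - (1435 - 60) = \left(-1\right) 1375 = -1375$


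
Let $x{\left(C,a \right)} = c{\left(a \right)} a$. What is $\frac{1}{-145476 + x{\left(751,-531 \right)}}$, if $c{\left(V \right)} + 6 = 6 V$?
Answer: $\frac{1}{1549476} \approx 6.4538 \cdot 10^{-7}$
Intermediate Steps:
$c{\left(V \right)} = -6 + 6 V$
$x{\left(C,a \right)} = a \left(-6 + 6 a\right)$ ($x{\left(C,a \right)} = \left(-6 + 6 a\right) a = a \left(-6 + 6 a\right)$)
$\frac{1}{-145476 + x{\left(751,-531 \right)}} = \frac{1}{-145476 + 6 \left(-531\right) \left(-1 - 531\right)} = \frac{1}{-145476 + 6 \left(-531\right) \left(-532\right)} = \frac{1}{-145476 + 1694952} = \frac{1}{1549476}$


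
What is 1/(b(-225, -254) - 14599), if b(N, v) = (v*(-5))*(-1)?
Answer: -1/15869 ≈ -6.3016e-5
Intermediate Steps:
b(N, v) = 5*v (b(N, v) = -5*v*(-1) = 5*v)
1/(b(-225, -254) - 14599) = 1/(5*(-254) - 14599) = 1/(-1270 - 14599) = 1/(-15869) = -1/15869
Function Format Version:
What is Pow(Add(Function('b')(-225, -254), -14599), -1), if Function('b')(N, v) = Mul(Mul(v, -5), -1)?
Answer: Rational(-1, 15869) ≈ -6.3016e-5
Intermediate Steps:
Function('b')(N, v) = Mul(5, v) (Function('b')(N, v) = Mul(Mul(-5, v), -1) = Mul(5, v))
Pow(Add(Function('b')(-225, -254), -14599), -1) = Pow(Add(Mul(5, -254), -14599), -1) = Pow(Add(-1270, -14599), -1) = Pow(-15869, -1) = Rational(-1, 15869)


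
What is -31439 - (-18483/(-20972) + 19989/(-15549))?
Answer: -3417308584517/108697876 ≈ -31439.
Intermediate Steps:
-31439 - (-18483/(-20972) + 19989/(-15549)) = -31439 - (-18483*(-1/20972) + 19989*(-1/15549)) = -31439 - (18483/20972 - 6663/5183) = -31439 - 1*(-43939047/108697876) = -31439 + 43939047/108697876 = -3417308584517/108697876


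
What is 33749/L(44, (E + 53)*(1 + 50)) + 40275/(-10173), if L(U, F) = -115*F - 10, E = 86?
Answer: -11059106984/2764495795 ≈ -4.0004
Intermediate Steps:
L(U, F) = -10 - 115*F
33749/L(44, (E + 53)*(1 + 50)) + 40275/(-10173) = 33749/(-10 - 115*(86 + 53)*(1 + 50)) + 40275/(-10173) = 33749/(-10 - 15985*51) + 40275*(-1/10173) = 33749/(-10 - 115*7089) - 13425/3391 = 33749/(-10 - 815235) - 13425/3391 = 33749/(-815245) - 13425/3391 = 33749*(-1/815245) - 13425/3391 = -33749/815245 - 13425/3391 = -11059106984/2764495795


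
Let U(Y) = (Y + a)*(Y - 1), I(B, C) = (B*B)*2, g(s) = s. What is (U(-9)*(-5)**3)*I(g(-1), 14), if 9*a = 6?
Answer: -62500/3 ≈ -20833.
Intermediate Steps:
a = 2/3 (a = (1/9)*6 = 2/3 ≈ 0.66667)
I(B, C) = 2*B**2 (I(B, C) = B**2*2 = 2*B**2)
U(Y) = (-1 + Y)*(2/3 + Y) (U(Y) = (Y + 2/3)*(Y - 1) = (2/3 + Y)*(-1 + Y) = (-1 + Y)*(2/3 + Y))
(U(-9)*(-5)**3)*I(g(-1), 14) = ((-2/3 + (-9)**2 - 1/3*(-9))*(-5)**3)*(2*(-1)**2) = ((-2/3 + 81 + 3)*(-125))*(2*1) = ((250/3)*(-125))*2 = -31250/3*2 = -62500/3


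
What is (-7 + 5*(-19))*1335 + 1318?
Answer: -134852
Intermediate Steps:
(-7 + 5*(-19))*1335 + 1318 = (-7 - 95)*1335 + 1318 = -102*1335 + 1318 = -136170 + 1318 = -134852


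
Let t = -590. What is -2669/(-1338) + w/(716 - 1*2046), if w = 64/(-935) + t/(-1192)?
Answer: 988913406511/495833230200 ≈ 1.9944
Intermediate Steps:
w = 237681/557260 (w = 64/(-935) - 590/(-1192) = 64*(-1/935) - 590*(-1/1192) = -64/935 + 295/596 = 237681/557260 ≈ 0.42652)
-2669/(-1338) + w/(716 - 1*2046) = -2669/(-1338) + 237681/(557260*(716 - 1*2046)) = -2669*(-1/1338) + 237681/(557260*(716 - 2046)) = 2669/1338 + (237681/557260)/(-1330) = 2669/1338 + (237681/557260)*(-1/1330) = 2669/1338 - 237681/741155800 = 988913406511/495833230200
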